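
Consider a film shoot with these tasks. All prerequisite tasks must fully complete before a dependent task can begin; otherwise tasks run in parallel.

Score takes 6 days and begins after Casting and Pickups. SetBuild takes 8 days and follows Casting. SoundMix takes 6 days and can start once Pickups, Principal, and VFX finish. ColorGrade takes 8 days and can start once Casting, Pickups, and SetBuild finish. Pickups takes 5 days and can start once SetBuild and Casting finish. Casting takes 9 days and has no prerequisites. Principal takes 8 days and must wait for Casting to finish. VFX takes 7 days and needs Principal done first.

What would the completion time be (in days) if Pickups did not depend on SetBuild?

30

With the dependency in place, Casting→SetBuild→Pickups→ColorGrade = 9+8+5+8 = 30 sets the finish at 30 days.
Without SetBuild→Pickups, Pickups's earliest start moves from 17 to 9.
The longest chain is now Casting→Principal→VFX→SoundMix = 9+8+7+6 = 30, so the plan takes 30 days.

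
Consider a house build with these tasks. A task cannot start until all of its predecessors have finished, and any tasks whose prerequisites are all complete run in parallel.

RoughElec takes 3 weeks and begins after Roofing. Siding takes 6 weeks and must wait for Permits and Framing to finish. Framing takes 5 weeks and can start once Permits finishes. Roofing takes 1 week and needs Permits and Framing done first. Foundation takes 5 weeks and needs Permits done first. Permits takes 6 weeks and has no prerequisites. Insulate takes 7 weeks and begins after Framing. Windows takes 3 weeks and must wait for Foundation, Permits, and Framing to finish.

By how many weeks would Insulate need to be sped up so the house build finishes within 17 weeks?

1

Current finish: 18 weeks; target: 17.
Insulate is on every critical path, so each week cut from Insulate cuts the finish by one (this holds down to a finish of 17).
Need 18 − 17 = 1 week off Insulate → Insulate becomes 6 weeks, finish becomes 17.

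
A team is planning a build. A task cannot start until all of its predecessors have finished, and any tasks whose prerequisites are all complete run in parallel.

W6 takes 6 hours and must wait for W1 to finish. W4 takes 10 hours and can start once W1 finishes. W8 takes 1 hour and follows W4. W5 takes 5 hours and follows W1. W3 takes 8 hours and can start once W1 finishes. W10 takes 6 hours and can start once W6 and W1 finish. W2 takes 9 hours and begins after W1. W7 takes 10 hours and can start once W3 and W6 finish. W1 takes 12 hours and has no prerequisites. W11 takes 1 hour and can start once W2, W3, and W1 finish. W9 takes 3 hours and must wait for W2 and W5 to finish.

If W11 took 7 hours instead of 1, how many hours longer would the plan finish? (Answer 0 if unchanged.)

0

The binding path is W1→W3→W7 = 12+8+10 = 30; finish at 30 hours.
W11 has 8 hours of float (longest path through it is 22).
That remains the longest chain; total 30 hours.
Change in finish: 30 − 30 = +0 hours.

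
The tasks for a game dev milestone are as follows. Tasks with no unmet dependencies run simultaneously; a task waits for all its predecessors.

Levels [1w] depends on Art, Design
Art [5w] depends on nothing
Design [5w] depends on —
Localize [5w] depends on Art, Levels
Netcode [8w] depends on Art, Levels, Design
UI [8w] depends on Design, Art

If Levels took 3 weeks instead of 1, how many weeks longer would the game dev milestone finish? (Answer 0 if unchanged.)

The binding path is Design→Levels→Netcode = 5+1+8 = 14; finish at 14 weeks.
Since Levels is critical, the +2 change carries straight to that chain (now 16 weeks).
No other chain overtakes it, so the finish is 16 weeks.
Change in finish: 16 − 14 = +2 weeks.

2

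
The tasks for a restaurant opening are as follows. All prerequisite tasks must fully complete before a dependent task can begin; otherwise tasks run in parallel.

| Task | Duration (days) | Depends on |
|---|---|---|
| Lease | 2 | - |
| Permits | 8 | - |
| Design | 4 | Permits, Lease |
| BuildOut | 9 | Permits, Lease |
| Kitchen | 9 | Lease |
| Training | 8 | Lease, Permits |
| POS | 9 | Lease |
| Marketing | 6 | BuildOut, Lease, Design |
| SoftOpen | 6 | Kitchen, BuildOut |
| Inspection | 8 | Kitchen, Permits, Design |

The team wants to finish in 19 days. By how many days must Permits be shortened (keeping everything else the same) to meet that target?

4

Current finish: 23 days; target: 19.
Permits is on every critical path, so each day cut from Permits cuts the finish by one (this holds down to a finish of 19).
Need 23 − 19 = 4 days off Permits → Permits becomes 4 days, finish becomes 19.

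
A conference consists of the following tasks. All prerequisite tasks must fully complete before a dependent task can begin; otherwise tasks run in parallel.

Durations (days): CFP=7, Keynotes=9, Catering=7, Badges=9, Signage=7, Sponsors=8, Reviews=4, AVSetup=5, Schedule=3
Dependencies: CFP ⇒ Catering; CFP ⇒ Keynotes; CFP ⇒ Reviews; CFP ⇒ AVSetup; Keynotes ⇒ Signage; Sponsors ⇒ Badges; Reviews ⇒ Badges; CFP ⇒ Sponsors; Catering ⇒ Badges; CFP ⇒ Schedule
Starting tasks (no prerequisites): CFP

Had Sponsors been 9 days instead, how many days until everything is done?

25

The binding path is CFP→Sponsors→Badges = 7+8+9 = 24; finish at 24 days.
Since Sponsors is critical, the +1 change carries straight to that chain (now 25 days).
That remains the longest chain; total 25 days.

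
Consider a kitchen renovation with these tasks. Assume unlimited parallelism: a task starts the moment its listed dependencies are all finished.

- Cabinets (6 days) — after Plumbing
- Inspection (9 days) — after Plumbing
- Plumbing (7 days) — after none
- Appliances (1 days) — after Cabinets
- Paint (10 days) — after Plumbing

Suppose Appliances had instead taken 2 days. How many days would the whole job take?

17

As given, the longest chain is Plumbing→Paint = 7+10 = 17, so the finish is 17 days.
Appliances has 3 days of float (longest path through it is 14).
That remains the longest chain; total 17 days.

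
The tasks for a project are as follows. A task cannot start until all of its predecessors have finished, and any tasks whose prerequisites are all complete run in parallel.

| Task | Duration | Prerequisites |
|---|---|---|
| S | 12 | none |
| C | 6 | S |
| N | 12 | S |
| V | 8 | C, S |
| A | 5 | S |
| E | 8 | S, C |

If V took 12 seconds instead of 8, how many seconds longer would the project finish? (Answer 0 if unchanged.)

4

As given, the longest chain is S→C→V = 12+6+8 = 26, so the finish is 26 seconds.
Since V is critical, the +4 change carries straight to that chain (now 30 seconds).
No other chain overtakes it, so the finish is 30 seconds.
Change in finish: 30 − 26 = +4 seconds.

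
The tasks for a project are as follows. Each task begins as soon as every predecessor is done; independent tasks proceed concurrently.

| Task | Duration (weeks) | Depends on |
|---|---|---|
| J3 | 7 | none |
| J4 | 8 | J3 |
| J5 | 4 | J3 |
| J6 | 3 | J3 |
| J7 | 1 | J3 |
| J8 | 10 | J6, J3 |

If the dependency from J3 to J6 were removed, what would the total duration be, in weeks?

17

Before: longest chain J3→J6→J8 = 7+3+10 = 20, finish 20.
Without J3→J6, J6's earliest start moves from 7 to 0.
New critical path: J3→J8 = 7+10 = 17 ⇒ 17 weeks.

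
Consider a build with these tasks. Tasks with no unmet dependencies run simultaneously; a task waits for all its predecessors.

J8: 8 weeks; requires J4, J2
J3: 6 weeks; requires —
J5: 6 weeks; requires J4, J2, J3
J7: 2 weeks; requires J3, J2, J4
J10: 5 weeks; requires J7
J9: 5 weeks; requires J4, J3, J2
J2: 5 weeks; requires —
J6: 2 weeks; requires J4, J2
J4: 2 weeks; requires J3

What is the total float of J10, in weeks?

1

The longest chain is J3→J4→J8 = 6+2+8 = 16; overall finish 16 weeks.
J10 finishes as early as 15 and must finish by 16.
Float = 16 − 15 = 1.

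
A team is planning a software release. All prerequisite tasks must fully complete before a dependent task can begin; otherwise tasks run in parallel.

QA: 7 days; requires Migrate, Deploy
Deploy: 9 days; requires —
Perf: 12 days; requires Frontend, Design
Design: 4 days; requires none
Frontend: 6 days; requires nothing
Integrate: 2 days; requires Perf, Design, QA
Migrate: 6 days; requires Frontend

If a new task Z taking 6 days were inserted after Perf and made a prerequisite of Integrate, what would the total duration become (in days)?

Originally the project takes 21 days.
With Z inserted, Integrate now waits for max(Perf, Design, QA, Z).
New critical path: Frontend→Perf→Z→Integrate = 6+12+6+2 = 26 ⇒ 26 days.

26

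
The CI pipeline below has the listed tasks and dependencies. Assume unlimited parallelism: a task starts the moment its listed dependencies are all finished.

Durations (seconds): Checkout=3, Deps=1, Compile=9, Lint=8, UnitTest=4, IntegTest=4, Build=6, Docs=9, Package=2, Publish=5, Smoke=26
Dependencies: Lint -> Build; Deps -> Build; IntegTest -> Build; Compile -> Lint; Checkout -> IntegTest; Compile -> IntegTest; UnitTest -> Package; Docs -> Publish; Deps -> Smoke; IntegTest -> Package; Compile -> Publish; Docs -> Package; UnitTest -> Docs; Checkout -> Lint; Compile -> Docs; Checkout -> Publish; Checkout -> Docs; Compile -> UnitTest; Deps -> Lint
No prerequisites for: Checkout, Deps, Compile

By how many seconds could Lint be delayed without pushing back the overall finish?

4

Deps→Smoke = 1+26 = 27 sets the makespan at 27 seconds.
Longest path through Lint: 23 seconds (earliest finish 17, latest finish 21).
Float = 27 − 23 = 4.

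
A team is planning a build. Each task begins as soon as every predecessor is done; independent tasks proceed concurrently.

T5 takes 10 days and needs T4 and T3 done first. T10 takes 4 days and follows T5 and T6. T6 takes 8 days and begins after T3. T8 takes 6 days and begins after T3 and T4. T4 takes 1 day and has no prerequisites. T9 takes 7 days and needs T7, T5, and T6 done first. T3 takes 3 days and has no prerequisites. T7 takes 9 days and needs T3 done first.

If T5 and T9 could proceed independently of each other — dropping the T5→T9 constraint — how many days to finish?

Original critical path: T3→T5→T9 = 3+10+7 = 20 ⇒ 20 days.
Without T5→T9, T9's earliest start moves from 13 to 12.
After: T3→T7→T9 = 3+9+7 = 19 → 19 days.

19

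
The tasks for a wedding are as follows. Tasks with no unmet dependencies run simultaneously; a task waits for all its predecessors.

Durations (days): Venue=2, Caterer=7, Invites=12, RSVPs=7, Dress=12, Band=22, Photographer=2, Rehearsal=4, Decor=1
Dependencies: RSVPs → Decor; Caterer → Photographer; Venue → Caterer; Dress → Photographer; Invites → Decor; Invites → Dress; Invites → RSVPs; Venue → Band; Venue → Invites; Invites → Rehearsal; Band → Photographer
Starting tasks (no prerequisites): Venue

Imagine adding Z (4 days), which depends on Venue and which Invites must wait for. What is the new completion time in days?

32

Originally the wedding takes 28 days.
With Z inserted, Invites now waits for max(Venue, Z).
New critical path: Venue→Z→Invites→Dress→Photographer = 2+4+12+12+2 = 32 ⇒ 32 days.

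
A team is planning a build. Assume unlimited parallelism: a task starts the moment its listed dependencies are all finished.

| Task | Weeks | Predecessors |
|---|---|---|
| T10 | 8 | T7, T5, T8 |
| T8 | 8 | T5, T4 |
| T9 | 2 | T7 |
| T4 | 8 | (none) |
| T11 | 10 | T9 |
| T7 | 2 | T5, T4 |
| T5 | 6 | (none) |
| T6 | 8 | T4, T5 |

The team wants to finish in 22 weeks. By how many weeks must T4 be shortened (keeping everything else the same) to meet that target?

2

Current finish: 24 weeks; target: 22.
T4 is on every critical path, so each week cut from T4 cuts the finish by one (this holds down to a finish of 22).
Need 24 − 22 = 2 weeks off T4 → T4 becomes 6 weeks, finish becomes 22.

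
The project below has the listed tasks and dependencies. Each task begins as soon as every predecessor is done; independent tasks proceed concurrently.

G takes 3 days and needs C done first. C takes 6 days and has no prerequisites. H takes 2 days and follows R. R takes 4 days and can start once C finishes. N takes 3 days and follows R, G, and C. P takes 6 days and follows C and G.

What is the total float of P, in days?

Critical path: C→G→P = 6+3+6 = 15, so the finish is 15 days.
Longest path through P: 15 days (earliest finish 15, latest finish 15).
Float = 15 − 15 = 0.

0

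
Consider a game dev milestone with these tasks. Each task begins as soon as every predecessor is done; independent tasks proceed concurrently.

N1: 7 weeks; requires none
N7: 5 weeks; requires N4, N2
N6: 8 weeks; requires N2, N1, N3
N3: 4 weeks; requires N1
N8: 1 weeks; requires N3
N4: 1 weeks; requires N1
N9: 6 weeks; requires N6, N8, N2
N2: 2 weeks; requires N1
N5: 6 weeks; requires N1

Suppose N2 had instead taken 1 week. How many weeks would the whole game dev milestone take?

25

Critical path before the change: N1→N3→N6→N9 = 7+4+8+6 = 25 giving 25 weeks.
The longest path through N2 is only 23 weeks, so N2 has float 2.
The critical path is still N1→N3→N6→N9; finish is now 25 weeks.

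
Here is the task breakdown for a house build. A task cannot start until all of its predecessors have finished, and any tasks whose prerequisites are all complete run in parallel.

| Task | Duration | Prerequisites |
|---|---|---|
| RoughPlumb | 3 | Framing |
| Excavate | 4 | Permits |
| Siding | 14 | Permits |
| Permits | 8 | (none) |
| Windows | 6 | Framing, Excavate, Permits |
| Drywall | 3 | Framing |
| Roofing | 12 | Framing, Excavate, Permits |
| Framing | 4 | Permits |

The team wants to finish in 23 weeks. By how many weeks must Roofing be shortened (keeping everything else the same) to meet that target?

1

Current finish: 24 weeks; target: 23.
Roofing is on every critical path, so each week cut from Roofing cuts the finish by one (this holds down to a finish of 22).
Need 24 − 23 = 1 week off Roofing → Roofing becomes 11 weeks, finish becomes 23.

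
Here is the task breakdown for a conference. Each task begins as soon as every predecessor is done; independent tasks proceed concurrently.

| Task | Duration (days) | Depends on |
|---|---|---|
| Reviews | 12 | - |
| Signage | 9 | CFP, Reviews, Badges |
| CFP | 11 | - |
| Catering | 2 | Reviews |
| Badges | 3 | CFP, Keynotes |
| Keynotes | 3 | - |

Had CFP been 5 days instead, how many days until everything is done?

As given, the longest chain is CFP→Badges→Signage = 11+3+9 = 23, so the finish is 23 days.
Since CFP is critical, the -6 change carries straight to that chain (now 17 days).
New critical path: Reviews→Signage = 12+9 = 21 ⇒ 21 days.

21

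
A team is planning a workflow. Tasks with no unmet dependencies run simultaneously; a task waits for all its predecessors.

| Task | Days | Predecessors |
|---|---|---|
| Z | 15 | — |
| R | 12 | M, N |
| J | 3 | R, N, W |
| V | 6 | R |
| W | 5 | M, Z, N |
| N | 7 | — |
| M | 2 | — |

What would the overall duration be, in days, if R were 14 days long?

Critical path before the change: N→R→V = 7+12+6 = 25 giving 25 days.
Since R is critical, the +2 change carries straight to that chain (now 27 days).
The critical path is still N→R→V; finish is now 27 days.

27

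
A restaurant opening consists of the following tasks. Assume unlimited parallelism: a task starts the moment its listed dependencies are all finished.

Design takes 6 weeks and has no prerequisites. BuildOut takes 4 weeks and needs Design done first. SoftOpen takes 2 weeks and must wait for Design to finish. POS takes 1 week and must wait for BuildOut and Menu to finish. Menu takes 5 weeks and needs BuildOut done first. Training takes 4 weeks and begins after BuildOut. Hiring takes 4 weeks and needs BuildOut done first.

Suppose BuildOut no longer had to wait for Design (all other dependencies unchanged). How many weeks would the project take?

Before: longest chain Design→BuildOut→Menu→POS = 6+4+5+1 = 16, finish 16.
Without Design→BuildOut, BuildOut's earliest start moves from 6 to 0.
New critical path: BuildOut→Menu→POS = 4+5+1 = 10 ⇒ 10 weeks.

10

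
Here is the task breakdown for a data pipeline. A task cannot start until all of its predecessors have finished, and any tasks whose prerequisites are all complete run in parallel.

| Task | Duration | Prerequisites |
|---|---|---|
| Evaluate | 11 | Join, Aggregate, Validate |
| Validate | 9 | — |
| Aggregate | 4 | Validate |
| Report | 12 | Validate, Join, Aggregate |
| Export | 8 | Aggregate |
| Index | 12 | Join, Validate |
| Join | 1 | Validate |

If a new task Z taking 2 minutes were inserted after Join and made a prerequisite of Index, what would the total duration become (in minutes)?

Originally the data pipeline takes 25 minutes.
With Z inserted, Index now waits for max(Join, Validate, Z).
New critical path: Validate→Aggregate→Report = 9+4+12 = 25 ⇒ 25 minutes.

25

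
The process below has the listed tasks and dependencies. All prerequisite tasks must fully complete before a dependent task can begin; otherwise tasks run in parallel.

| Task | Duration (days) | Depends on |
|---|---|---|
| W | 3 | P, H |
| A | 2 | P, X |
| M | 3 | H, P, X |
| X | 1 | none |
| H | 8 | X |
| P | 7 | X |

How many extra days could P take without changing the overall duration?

1

The longest chain is X→H→M = 1+8+3 = 12; overall finish 12 days.
The longest chain containing P totals 11 days.
Float = 12 − 11 = 1.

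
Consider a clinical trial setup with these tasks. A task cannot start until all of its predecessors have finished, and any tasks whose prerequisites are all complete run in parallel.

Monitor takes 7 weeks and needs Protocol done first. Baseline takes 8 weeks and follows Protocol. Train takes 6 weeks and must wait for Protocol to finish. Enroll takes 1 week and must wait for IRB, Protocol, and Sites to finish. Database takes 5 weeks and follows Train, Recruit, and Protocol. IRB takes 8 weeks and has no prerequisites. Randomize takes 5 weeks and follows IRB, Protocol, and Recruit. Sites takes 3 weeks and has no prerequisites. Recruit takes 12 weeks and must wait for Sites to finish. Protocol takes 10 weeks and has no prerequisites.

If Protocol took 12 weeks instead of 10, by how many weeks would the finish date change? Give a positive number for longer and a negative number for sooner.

As given, the longest chain is Protocol→Train→Database = 10+6+5 = 21, so the finish is 21 weeks.
Protocol is on the critical path; changing it to 12 makes that path 23 weeks.
The critical path is still Protocol→Train→Database; finish is now 23 weeks.
Change in finish: 23 − 21 = +2 weeks.

2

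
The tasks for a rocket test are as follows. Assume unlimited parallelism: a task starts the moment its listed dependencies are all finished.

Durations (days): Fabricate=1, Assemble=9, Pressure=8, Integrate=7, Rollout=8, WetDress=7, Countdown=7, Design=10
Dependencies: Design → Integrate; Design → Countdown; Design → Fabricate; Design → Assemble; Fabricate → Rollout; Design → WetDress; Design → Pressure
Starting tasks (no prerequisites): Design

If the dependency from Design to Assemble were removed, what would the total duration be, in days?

19

With the dependency in place, Design→Fabricate→Rollout = 10+1+8 = 19 sets the finish at 19 days.
Without Design→Assemble, Assemble's earliest start moves from 10 to 0.
After: Design→Fabricate→Rollout = 10+1+8 = 19 → 19 days.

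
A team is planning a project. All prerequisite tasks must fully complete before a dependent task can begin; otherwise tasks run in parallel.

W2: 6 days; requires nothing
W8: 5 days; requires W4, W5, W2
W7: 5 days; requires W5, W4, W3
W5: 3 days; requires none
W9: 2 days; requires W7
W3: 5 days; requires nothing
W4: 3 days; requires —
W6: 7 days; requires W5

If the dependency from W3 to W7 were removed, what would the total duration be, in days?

11

Before: longest chain W3→W7→W9 = 5+5+2 = 12, finish 12.
Without W3→W7, W7's earliest start moves from 5 to 3.
New critical path: W2→W8 = 6+5 = 11 ⇒ 11 days.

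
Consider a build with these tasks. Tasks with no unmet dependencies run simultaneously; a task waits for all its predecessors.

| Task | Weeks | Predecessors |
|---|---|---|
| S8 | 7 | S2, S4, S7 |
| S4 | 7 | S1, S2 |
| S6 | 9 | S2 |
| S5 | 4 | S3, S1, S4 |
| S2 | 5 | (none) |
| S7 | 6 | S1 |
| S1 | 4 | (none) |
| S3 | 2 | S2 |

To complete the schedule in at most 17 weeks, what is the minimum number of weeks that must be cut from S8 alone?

Current finish: 19 weeks; target: 17.
S8 is on every critical path, so each week cut from S8 cuts the finish by one (this holds down to a finish of 16).
Need 19 − 17 = 2 weeks off S8 → S8 becomes 5 weeks, finish becomes 17.

2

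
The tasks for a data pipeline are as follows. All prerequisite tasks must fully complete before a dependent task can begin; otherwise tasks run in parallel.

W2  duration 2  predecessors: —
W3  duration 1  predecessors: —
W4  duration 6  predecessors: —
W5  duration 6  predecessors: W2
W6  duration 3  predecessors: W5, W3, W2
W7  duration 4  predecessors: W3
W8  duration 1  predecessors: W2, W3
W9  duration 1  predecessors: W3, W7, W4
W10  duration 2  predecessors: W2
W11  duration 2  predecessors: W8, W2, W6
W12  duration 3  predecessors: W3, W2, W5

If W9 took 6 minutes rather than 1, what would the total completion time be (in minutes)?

As given, the longest chain is W2→W5→W6→W11 = 2+6+3+2 = 13, so the finish is 13 minutes.
W9 is off the critical path — its longest chain is 7 minutes, giving 6 of slack.
That remains the longest chain; total 13 minutes.

13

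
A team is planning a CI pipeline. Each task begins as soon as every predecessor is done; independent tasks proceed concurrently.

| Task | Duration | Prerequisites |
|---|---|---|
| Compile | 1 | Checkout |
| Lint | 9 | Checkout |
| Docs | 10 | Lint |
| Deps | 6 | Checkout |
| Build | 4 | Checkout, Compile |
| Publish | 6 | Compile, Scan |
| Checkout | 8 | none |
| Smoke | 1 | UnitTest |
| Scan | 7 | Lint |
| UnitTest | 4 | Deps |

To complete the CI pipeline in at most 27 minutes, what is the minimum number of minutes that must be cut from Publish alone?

3

Current finish: 30 minutes; target: 27.
Publish is on every critical path, so each minute cut from Publish cuts the finish by one (this holds down to a finish of 27).
Need 30 − 27 = 3 minutes off Publish → Publish becomes 3 minutes, finish becomes 27.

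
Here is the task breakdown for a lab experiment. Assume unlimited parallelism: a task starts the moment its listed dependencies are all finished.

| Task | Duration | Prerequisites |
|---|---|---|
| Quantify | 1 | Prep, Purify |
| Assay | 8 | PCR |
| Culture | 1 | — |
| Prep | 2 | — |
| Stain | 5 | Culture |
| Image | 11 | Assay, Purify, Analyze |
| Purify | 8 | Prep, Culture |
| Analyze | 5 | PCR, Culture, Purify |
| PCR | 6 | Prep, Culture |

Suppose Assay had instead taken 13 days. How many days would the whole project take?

32

As given, the longest chain is Prep→PCR→Assay→Image = 2+6+8+11 = 27, so the finish is 27 days.
Since Assay is critical, the +5 change carries straight to that chain (now 32 days).
No other chain overtakes it, so the finish is 32 days.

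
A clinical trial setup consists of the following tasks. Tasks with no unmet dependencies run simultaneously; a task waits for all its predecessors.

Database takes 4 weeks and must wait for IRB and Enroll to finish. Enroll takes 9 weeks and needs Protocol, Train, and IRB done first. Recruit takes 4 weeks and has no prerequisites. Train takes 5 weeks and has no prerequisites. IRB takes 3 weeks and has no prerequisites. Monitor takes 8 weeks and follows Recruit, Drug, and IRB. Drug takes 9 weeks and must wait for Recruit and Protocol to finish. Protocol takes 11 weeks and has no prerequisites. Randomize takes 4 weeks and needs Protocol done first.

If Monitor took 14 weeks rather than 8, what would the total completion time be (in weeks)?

34

Baseline: Protocol→Drug→Monitor = 11+9+8 = 28 → 28 weeks.
Monitor lies on that path, so at 14 weeks the path becomes 34 weeks.
That remains the longest chain; total 34 weeks.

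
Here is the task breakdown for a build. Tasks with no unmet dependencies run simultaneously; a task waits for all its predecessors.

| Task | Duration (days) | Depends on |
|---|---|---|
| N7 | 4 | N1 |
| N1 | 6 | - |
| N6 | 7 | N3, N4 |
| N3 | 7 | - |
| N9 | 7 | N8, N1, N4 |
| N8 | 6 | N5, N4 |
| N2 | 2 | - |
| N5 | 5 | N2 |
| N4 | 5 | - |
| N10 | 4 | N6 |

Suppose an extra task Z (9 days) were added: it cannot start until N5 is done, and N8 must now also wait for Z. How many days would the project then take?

Originally the project takes 20 days.
With Z inserted, N8 now waits for max(N5, N4, Z).
New critical path: N2→N5→Z→N8→N9 = 2+5+9+6+7 = 29 ⇒ 29 days.

29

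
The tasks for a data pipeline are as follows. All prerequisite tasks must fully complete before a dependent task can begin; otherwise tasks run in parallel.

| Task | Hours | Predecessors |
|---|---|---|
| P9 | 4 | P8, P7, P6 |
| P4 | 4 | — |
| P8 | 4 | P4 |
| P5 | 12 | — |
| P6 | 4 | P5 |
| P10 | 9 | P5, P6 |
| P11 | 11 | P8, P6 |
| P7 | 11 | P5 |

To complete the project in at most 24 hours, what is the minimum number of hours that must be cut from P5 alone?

3

Current finish: 27 hours; target: 24.
P5 is on every critical path, so each hour cut from P5 cuts the finish by one (this holds down to a finish of 19).
Need 27 − 24 = 3 hours off P5 → P5 becomes 9 hours, finish becomes 24.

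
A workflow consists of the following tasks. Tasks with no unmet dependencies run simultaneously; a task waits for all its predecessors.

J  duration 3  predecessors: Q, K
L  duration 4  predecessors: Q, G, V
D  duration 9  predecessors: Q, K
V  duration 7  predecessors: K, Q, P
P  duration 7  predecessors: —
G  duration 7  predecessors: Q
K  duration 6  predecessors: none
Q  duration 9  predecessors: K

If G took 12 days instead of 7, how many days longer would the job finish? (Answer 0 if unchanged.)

5

As given, the longest chain is K→Q→G→L = 6+9+7+4 = 26, so the finish is 26 days.
G lies on that path, so at 12 days the path becomes 31 days.
The critical path is still K→Q→G→L; finish is now 31 days.
Change in finish: 31 − 26 = +5 days.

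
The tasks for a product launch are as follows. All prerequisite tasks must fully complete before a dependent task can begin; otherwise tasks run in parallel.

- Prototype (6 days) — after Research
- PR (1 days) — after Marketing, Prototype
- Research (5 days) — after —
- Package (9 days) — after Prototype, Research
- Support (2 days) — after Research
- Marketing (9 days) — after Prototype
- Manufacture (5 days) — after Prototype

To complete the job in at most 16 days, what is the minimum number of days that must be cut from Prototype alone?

Current finish: 21 days; target: 16.
Prototype is on every critical path, so each day cut from Prototype cuts the finish by one (this holds down to a finish of 16).
Need 21 − 16 = 5 days off Prototype → Prototype becomes 1 day, finish becomes 16.

5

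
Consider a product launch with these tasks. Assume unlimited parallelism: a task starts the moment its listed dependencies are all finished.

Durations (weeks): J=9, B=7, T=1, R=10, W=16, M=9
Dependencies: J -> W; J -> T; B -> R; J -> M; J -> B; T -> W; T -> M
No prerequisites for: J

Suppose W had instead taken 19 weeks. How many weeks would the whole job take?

29

Critical path before the change: J→T→W = 9+1+16 = 26 giving 26 weeks.
W is on the critical path; changing it to 19 makes that path 29 weeks.
No other chain overtakes it, so the finish is 29 weeks.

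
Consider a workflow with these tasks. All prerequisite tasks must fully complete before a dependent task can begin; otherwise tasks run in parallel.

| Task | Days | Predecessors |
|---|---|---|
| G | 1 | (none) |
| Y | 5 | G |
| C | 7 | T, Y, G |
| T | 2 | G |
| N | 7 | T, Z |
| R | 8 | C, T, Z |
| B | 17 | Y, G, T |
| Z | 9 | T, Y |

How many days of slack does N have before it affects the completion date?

Critical path: G→Y→Z→R = 1+5+9+8 = 23, so the finish is 23 days.
Longest path through N: 22 days (earliest finish 22, latest finish 23).
Float = 23 − 22 = 1.

1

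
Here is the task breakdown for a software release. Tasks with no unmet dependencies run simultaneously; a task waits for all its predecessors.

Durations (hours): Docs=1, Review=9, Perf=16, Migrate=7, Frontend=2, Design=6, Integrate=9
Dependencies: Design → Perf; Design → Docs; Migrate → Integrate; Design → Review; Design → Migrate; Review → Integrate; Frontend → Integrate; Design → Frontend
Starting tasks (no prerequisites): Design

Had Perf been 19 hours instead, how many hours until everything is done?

25

Actual critical path: Design→Review→Integrate = 6+9+9 = 24 ⇒ 24 hours.
The longest path through Perf is only 22 hours, so Perf has float 2.
Now Design→Perf = 6+19 = 25 is longest, so the finish becomes 25 hours.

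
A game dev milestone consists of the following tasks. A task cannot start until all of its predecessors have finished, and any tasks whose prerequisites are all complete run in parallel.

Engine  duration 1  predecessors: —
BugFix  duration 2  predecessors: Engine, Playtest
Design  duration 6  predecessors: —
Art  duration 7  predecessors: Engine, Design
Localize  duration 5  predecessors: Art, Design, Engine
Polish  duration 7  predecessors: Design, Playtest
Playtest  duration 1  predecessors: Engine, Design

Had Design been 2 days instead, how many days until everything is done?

Critical path before the change: Design→Art→Localize = 6+7+5 = 18 giving 18 days.
Design is on the critical path; changing it to 2 makes that path 14 days.
The critical path is still Design→Art→Localize; finish is now 14 days.

14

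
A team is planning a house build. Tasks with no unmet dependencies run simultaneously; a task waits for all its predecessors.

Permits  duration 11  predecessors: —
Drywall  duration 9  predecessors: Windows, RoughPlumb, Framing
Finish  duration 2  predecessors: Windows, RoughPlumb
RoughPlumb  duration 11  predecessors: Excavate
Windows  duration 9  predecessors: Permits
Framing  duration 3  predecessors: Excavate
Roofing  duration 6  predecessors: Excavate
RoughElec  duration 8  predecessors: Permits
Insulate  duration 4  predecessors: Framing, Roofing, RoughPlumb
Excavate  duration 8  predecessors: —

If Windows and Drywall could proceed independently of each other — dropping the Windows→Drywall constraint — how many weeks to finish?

Before: longest chain Permits→Windows→Drywall = 11+9+9 = 29, finish 29.
Without Windows→Drywall, Drywall's earliest start moves from 20 to 19.
The longest chain is now Excavate→RoughPlumb→Drywall = 8+11+9 = 28, so the schedule takes 28 weeks.

28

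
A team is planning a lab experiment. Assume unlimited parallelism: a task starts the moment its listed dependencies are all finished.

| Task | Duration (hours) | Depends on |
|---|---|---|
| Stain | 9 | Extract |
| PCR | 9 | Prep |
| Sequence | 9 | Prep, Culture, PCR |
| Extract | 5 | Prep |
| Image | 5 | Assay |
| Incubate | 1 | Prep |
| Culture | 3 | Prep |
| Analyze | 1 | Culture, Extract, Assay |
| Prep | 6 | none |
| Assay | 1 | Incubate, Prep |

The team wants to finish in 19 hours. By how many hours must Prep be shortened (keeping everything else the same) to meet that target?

Current finish: 24 hours; target: 19.
Prep is on every critical path, so each hour cut from Prep cuts the finish by one (this holds down to a finish of 19).
Need 24 − 19 = 5 hours off Prep → Prep becomes 1 hour, finish becomes 19.

5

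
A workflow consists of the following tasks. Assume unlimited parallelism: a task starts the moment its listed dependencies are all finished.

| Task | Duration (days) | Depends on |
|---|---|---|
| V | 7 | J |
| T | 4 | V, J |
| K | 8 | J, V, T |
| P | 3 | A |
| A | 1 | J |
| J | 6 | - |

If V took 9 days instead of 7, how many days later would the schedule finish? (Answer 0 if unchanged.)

The binding path is J→V→T→K = 6+7+4+8 = 25; finish at 25 days.
V lies on that path, so at 9 days the path becomes 27 days.
The critical path is still J→V→T→K; finish is now 27 days.
Change in finish: 27 − 25 = +2 days.

2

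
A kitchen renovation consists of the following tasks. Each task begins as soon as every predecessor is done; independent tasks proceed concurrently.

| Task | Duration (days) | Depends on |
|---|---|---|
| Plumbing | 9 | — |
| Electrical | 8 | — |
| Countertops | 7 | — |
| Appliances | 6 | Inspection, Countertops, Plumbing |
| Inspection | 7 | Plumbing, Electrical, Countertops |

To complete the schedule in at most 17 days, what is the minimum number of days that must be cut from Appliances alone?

5

Current finish: 22 days; target: 17.
Appliances is on every critical path, so each day cut from Appliances cuts the finish by one (this holds down to a finish of 17).
Need 22 − 17 = 5 days off Appliances → Appliances becomes 1 day, finish becomes 17.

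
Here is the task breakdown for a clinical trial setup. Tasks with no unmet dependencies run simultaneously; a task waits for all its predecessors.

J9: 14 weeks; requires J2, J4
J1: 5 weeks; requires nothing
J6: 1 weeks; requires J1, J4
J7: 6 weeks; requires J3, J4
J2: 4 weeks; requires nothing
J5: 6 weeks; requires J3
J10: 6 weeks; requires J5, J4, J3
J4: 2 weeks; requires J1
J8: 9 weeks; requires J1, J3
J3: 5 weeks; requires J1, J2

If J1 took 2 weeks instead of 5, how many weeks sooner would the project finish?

The binding path is J1→J3→J5→J10 = 5+5+6+6 = 22; finish at 22 weeks.
J1 lies on that path, so at 2 weeks the path becomes 19 weeks.
New critical path: J2→J3→J5→J10 = 4+5+6+6 = 21 ⇒ 21 weeks.
Change in finish: 21 − 22 = -1 weeks.

1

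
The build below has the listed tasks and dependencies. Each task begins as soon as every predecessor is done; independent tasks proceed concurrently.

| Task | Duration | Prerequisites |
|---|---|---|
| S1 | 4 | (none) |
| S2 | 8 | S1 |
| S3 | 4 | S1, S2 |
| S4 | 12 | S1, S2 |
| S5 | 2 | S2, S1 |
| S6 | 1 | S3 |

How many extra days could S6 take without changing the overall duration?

7

Critical path: S1→S2→S4 = 4+8+12 = 24, so the finish is 24 days.
S6 finishes as early as 17 and must finish by 24.
Float = 24 − 17 = 7.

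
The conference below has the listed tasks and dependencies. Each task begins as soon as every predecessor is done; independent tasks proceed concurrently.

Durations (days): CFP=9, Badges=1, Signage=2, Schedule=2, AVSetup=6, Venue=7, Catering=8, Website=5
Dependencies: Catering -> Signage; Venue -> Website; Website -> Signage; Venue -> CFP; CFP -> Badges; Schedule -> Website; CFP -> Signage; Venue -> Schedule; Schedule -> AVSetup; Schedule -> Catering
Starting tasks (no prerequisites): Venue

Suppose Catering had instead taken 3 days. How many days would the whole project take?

Critical path before the change: Venue→Schedule→Catering→Signage = 7+2+8+2 = 19 giving 19 days.
Catering lies on that path, so at 3 days the path becomes 14 days.
Now Venue→CFP→Signage = 7+9+2 = 18 is longest, so the finish becomes 18 days.

18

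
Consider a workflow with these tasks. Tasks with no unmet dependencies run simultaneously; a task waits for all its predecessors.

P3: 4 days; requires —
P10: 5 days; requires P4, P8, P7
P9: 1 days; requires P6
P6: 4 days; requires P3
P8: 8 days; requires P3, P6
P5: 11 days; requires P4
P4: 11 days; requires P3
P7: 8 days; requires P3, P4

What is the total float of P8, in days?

Critical path: P3→P4→P7→P10 = 4+11+8+5 = 28, so the finish is 28 days.
P8 finishes as early as 16 and must finish by 23.
Float = 28 − 21 = 7.

7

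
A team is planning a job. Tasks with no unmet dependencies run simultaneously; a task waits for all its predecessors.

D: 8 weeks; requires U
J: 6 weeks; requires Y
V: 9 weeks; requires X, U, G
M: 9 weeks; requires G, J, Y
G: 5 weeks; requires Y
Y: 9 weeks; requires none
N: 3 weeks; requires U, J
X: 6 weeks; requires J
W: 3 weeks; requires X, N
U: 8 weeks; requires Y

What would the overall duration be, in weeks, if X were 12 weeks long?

Baseline: Y→J→X→V = 9+6+6+9 = 30 → 30 weeks.
X lies on that path, so at 12 weeks the path becomes 36 weeks.
The critical path is still Y→J→X→V; finish is now 36 weeks.

36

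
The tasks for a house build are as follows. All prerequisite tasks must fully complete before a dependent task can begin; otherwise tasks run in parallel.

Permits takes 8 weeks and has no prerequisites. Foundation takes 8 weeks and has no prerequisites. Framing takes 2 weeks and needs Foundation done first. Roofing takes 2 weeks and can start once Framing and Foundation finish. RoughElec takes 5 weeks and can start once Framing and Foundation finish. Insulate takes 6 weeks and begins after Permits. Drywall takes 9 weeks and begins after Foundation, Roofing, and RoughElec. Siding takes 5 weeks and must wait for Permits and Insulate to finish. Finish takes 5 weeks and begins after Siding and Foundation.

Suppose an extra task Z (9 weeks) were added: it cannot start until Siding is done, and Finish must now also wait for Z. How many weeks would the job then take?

33

Originally the job takes 24 weeks.
With Z inserted, Finish now waits for max(Siding, Foundation, Z).
New critical path: Permits→Insulate→Siding→Z→Finish = 8+6+5+9+5 = 33 ⇒ 33 weeks.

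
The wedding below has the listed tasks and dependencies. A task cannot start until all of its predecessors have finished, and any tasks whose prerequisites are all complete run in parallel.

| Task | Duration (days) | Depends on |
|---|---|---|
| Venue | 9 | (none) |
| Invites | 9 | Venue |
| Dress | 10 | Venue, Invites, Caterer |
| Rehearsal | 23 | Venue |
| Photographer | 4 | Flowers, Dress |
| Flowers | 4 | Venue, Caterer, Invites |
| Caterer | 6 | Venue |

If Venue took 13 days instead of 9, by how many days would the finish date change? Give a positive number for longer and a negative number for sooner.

The binding path is Venue→Invites→Dress→Photographer = 9+9+10+4 = 32; finish at 32 days.
Since Venue is critical, the +4 change carries straight to that chain (now 36 days).
That remains the longest chain; total 36 days.
Change in finish: 36 − 32 = +4 days.

4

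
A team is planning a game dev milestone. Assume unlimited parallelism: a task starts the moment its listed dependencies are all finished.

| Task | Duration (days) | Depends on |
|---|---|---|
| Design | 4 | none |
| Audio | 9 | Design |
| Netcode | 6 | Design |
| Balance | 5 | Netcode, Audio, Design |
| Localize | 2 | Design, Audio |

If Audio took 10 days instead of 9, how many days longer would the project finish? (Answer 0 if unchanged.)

Baseline: Design→Audio→Balance = 4+9+5 = 18 → 18 days.
Since Audio is critical, the +1 change carries straight to that chain (now 19 days).
The critical path is still Design→Audio→Balance; finish is now 19 days.
Change in finish: 19 − 18 = +1 days.

1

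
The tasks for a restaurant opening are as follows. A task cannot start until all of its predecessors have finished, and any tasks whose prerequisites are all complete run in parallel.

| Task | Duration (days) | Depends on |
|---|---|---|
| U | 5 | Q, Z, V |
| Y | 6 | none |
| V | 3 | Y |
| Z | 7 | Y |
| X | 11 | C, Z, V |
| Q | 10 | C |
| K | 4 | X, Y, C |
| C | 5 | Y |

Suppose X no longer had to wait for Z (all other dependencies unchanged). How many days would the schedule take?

26

Original critical path: Y→Z→X→K = 6+7+11+4 = 28 ⇒ 28 days.
Without Z→X, X's earliest start moves from 13 to 11.
New critical path: Y→C→Q→U = 6+5+10+5 = 26 ⇒ 26 days.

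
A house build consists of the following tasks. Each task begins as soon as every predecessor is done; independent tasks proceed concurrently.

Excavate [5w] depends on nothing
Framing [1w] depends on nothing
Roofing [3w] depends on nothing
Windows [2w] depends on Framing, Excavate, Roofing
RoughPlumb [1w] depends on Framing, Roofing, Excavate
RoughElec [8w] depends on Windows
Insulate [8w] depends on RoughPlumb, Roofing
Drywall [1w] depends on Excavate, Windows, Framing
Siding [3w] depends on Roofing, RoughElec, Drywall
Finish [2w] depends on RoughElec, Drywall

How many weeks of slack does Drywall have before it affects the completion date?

7

Excavate→Windows→RoughElec→Siding = 5+2+8+3 = 18 sets the makespan at 18 weeks.
The longest chain containing Drywall totals 11 weeks.
Float = 18 − 11 = 7.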